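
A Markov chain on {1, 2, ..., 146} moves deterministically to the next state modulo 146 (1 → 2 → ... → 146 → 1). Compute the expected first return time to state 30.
E[T_30 | X_0 = 30] = 146

The chain cycles deterministically, so starting at state 30 it returns in exactly 146 steps. Equivalently, the stationary distribution is uniform π_j = 1/146 for every state j, so by Kac's formula E[T_30] = 1/π_30 = 146.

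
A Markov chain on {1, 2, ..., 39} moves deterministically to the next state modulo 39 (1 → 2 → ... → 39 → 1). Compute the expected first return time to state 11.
E[T_11 | X_0 = 11] = 39

The chain cycles deterministically, so starting at state 11 it returns in exactly 39 steps. Equivalently, the stationary distribution is uniform π_j = 1/39 for every state j, so by Kac's formula E[T_11] = 1/π_11 = 39.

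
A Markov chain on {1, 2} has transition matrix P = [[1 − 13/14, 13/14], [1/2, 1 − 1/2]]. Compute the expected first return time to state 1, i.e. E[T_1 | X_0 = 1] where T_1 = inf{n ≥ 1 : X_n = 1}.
E[T_1 | X_0 = 1] = 1/π_1 = 20/7

For an irreducible recurrent Markov chain with stationary distribution π, E[T_i | X_0 = i] = 1/π_i (Kac's formula). Here π_1 = (1/2)/(13/14 + 1/2) = (1/2)/(10/7) = 7/20, so E[T_1 | X_0 = 1] = 1/π_1 = (13/14 + 1/2)/(1/2) = (10/7)/(1/2) = 20/7.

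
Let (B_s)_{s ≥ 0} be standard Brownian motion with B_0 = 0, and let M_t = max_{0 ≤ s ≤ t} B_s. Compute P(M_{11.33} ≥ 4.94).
P(M_{11.33} ≥ 4.94) = 2·P(B_{11.33} ≥ 4.94) = 2(1 − Φ(4.94/√11.33)) ≈ 0.1422

By the reflection principle for Brownian motion, P(M_t ≥ a) = 2 · P(B_t ≥ a) for a ≥ 0. Since B_t ~ N(0, t), P(B_t ≥ 4.94) = 1 − Φ(4.94/√t) = 1 − Φ(4.94/√11.33) = 1 − Φ(1.4676). So
  P(M_{11.33} ≥ 4.94) = 2(1 − Φ(1.4676)) ≈ 0.1422.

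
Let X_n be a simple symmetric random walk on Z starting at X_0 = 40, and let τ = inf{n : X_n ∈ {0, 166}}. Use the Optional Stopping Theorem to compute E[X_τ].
E[X_τ] = 40

X_n is a martingale and τ is a bounded-mean stopping time (indeed τ is finite a.s. with bounded expectation since the walk is in a bounded region). By the OST, E[X_τ] = E[X_0] = 40. Equivalently: E[X_τ] = 166 · P(hit 166 first) + 0 · P(hit 0 first) = 166 · (40/166) = 40.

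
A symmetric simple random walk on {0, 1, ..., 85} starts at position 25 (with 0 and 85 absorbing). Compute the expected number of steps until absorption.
E[τ | X_0 = 25] = 1500

Let v_k = E[τ | X_0 = k]. Boundary: v_0 = v_85 = 0. Recurrence: v_k = 1 + (v_{k-1} + v_{k+1})/2 for 1 ≤ k ≤ 84. The particular solution to v_k − (v_{k-1} + v_{k+1})/2 = 1 is v_k = −k^2. Adding homogeneous solution A + B k and matching boundaries gives v_k = k (85 − k). Substituting k = 25: v_25 = 25 · 60 = 1500.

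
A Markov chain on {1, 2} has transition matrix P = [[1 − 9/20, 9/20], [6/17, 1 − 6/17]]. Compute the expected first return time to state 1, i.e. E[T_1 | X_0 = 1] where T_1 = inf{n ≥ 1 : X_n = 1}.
E[T_1 | X_0 = 1] = 1/π_1 = 91/40

For an irreducible recurrent Markov chain with stationary distribution π, E[T_i | X_0 = i] = 1/π_i (Kac's formula). Here π_1 = (6/17)/(9/20 + 6/17) = (6/17)/(273/340) = 40/91, so E[T_1 | X_0 = 1] = 1/π_1 = (9/20 + 6/17)/(6/17) = (273/340)/(6/17) = 91/40.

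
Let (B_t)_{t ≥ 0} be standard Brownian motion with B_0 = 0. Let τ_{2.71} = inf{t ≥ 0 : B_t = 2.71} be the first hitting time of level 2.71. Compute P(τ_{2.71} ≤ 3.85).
P(τ_{2.71} ≤ 3.85) = 2(1 − Φ(2.71/√3.85)) = 2(1 − Φ(1.3811)) ≈ 0.1672

By the reflection principle for standard BM, P(τ_b ≤ t) = 2 · P(B_t ≥ b). Since B_t ~ N(0, t), P(B_t ≥ 2.71) = 1 − Φ(2.71/√t) = 1 − Φ(2.71/√3.85) = 1 − Φ(1.3811) ≈ 0.08362. Doubling: P(τ_{2.71} ≤ 3.85) ≈ 2 · 0.08362 = 0.16724 ≈ 0.1672.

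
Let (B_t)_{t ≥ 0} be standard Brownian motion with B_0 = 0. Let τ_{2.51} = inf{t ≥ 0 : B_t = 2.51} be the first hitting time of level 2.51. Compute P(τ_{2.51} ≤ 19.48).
P(τ_{2.51} ≤ 19.48) = 2(1 − Φ(2.51/√19.48)) = 2(1 − Φ(0.5687)) ≈ 0.5696

By the reflection principle for standard BM, P(τ_b ≤ t) = 2 · P(B_t ≥ b). Since B_t ~ N(0, t), P(B_t ≥ 2.51) = 1 − Φ(2.51/√t) = 1 − Φ(2.51/√19.48) = 1 − Φ(0.5687) ≈ 0.28478. Doubling: P(τ_{2.51} ≤ 19.48) ≈ 2 · 0.28478 = 0.56956 ≈ 0.5696.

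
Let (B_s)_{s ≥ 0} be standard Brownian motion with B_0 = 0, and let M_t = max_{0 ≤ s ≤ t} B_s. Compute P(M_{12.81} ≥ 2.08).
P(M_{12.81} ≥ 2.08) = 2·P(B_{12.81} ≥ 2.08) = 2(1 − Φ(2.08/√12.81)) ≈ 0.5611

By the reflection principle for Brownian motion, P(M_t ≥ a) = 2 · P(B_t ≥ a) for a ≥ 0. Since B_t ~ N(0, t), P(B_t ≥ 2.08) = 1 − Φ(2.08/√t) = 1 − Φ(2.08/√12.81) = 1 − Φ(0.5812). So
  P(M_{12.81} ≥ 2.08) = 2(1 − Φ(0.5812)) ≈ 0.5611.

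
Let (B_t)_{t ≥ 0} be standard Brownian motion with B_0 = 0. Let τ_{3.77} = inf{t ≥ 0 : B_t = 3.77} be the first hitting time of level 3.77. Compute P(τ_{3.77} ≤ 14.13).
P(τ_{3.77} ≤ 14.13) = 2(1 − Φ(3.77/√14.13)) = 2(1 − Φ(1.0029)) ≈ 0.3159

By the reflection principle for standard BM, P(τ_b ≤ t) = 2 · P(B_t ≥ b). Since B_t ~ N(0, t), P(B_t ≥ 3.77) = 1 − Φ(3.77/√t) = 1 − Φ(3.77/√14.13) = 1 − Φ(1.0029) ≈ 0.15795. Doubling: P(τ_{3.77} ≤ 14.13) ≈ 2 · 0.15795 = 0.31590 ≈ 0.3159.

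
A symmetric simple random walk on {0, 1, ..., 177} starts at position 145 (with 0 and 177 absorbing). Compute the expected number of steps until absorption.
E[τ | X_0 = 145] = 4640

Let v_k = E[τ | X_0 = k]. Boundary: v_0 = v_177 = 0. Recurrence: v_k = 1 + (v_{k-1} + v_{k+1})/2 for 1 ≤ k ≤ 176. The particular solution to v_k − (v_{k-1} + v_{k+1})/2 = 1 is v_k = −k^2. Adding homogeneous solution A + B k and matching boundaries gives v_k = k (177 − k). Substituting k = 145: v_145 = 145 · 32 = 4640.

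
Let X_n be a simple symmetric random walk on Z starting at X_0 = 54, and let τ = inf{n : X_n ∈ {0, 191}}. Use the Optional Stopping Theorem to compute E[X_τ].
E[X_τ] = 54

X_n is a martingale and τ is a bounded-mean stopping time (indeed τ is finite a.s. with bounded expectation since the walk is in a bounded region). By the OST, E[X_τ] = E[X_0] = 54. Equivalently: E[X_τ] = 191 · P(hit 191 first) + 0 · P(hit 0 first) = 191 · (54/191) = 54.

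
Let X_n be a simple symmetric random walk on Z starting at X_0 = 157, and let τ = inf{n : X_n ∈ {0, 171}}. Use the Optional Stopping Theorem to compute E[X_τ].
E[X_τ] = 157

X_n is a martingale and τ is a bounded-mean stopping time (indeed τ is finite a.s. with bounded expectation since the walk is in a bounded region). By the OST, E[X_τ] = E[X_0] = 157. Equivalently: E[X_τ] = 171 · P(hit 171 first) + 0 · P(hit 0 first) = 171 · (157/171) = 157.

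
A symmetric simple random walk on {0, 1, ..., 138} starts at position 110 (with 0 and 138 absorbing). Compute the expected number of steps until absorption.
E[τ | X_0 = 110] = 3080

Let v_k = E[τ | X_0 = k]. Boundary: v_0 = v_138 = 0. Recurrence: v_k = 1 + (v_{k-1} + v_{k+1})/2 for 1 ≤ k ≤ 137. The particular solution to v_k − (v_{k-1} + v_{k+1})/2 = 1 is v_k = −k^2. Adding homogeneous solution A + B k and matching boundaries gives v_k = k (138 − k). Substituting k = 110: v_110 = 110 · 28 = 3080.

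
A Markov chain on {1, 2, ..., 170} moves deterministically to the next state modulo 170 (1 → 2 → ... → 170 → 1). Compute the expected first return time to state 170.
E[T_170 | X_0 = 170] = 170

The chain cycles deterministically, so starting at state 170 it returns in exactly 170 steps. Equivalently, the stationary distribution is uniform π_j = 1/170 for every state j, so by Kac's formula E[T_170] = 1/π_170 = 170.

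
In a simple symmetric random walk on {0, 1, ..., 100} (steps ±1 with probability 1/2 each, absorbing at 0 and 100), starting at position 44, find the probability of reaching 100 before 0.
P(hit 100 before 0) = 44/100 = 11/25

Let u_k = P(hit 100 before 0 | start at k). Then u_0 = 0, u_100 = 1, and u_k = u_{k-1}/2 + u_{k+1}/2 for 1 ≤ k ≤ 99. This harmonic recurrence is solved by u_k = k/100, giving u_44 = 44/100 = 11/25.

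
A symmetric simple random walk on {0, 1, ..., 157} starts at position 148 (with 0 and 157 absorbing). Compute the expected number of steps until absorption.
E[τ | X_0 = 148] = 1332

Let v_k = E[τ | X_0 = k]. Boundary: v_0 = v_157 = 0. Recurrence: v_k = 1 + (v_{k-1} + v_{k+1})/2 for 1 ≤ k ≤ 156. The particular solution to v_k − (v_{k-1} + v_{k+1})/2 = 1 is v_k = −k^2. Adding homogeneous solution A + B k and matching boundaries gives v_k = k (157 − k). Substituting k = 148: v_148 = 148 · 9 = 1332.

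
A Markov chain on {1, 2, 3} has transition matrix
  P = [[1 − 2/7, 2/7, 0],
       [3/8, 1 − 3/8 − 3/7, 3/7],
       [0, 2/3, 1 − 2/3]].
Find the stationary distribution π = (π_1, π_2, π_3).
π = (147/331, 112/331, 72/331)

This is a birth-death chain on three states, which satisfies detailed balance: π_1 · P_{12} = π_2 · P_{21} and π_2 · P_{23} = π_3 · P_{32}.
From π_1 · 2/7 = π_2 · 3/8: π_2/π_1 = (2/7)/(3/8) = 16/21.
From π_2 · 3/7 = π_3 · 2/3: π_3/π_2 = (3/7)/(2/3) = 9/14.
Take π_1 proportional to 1; then unnormalized π = (1, 16/21, 24/49). Normalize by dividing by the sum 331/147:
  π = (147/331, 112/331, 72/331).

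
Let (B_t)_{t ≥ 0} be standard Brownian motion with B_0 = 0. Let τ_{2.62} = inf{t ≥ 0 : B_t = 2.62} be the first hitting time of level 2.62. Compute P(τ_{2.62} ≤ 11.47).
P(τ_{2.62} ≤ 11.47) = 2(1 − Φ(2.62/√11.47)) = 2(1 − Φ(0.7736)) ≈ 0.4392

By the reflection principle for standard BM, P(τ_b ≤ t) = 2 · P(B_t ≥ b). Since B_t ~ N(0, t), P(B_t ≥ 2.62) = 1 − Φ(2.62/√t) = 1 − Φ(2.62/√11.47) = 1 − Φ(0.7736) ≈ 0.21958. Doubling: P(τ_{2.62} ≤ 11.47) ≈ 2 · 0.21958 = 0.43916 ≈ 0.4392.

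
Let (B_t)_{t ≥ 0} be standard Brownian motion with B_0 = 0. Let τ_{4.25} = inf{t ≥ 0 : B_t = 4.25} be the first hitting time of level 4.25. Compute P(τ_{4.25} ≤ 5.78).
P(τ_{4.25} ≤ 5.78) = 2(1 − Φ(4.25/√5.78)) = 2(1 − Φ(1.7678)) ≈ 0.0771

By the reflection principle for standard BM, P(τ_b ≤ t) = 2 · P(B_t ≥ b). Since B_t ~ N(0, t), P(B_t ≥ 4.25) = 1 − Φ(4.25/√t) = 1 − Φ(4.25/√5.78) = 1 − Φ(1.7678) ≈ 0.03855. Doubling: P(τ_{4.25} ≤ 5.78) ≈ 2 · 0.03855 = 0.07710 ≈ 0.0771.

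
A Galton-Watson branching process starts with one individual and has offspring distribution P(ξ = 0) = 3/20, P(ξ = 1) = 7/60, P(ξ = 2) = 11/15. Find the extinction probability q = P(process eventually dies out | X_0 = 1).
q = 9/44

The pgf is f(s) = 3/20 + 7/60·s + 11/15·s². The extinction probability q is the smallest fixed point of f in [0, 1]. Setting s = f(s):
  11/15·s² + (7/60 − 1)·s + 3/20 = 0
  11/15·s² − (3/20 + 11/15)·s + 3/20 = 0
which factors as (s − 1)·(11/15·s − 3/20) = 0, giving roots s = 1 and s = (3/20)/(11/15) = 9/44.
Mean offspring μ = 7/60 + 2·11/15 = 19/12 > 1 (supercritical), so q < 1. The extinction probability is the smaller root: q = (3/20)/(11/15) = 9/44.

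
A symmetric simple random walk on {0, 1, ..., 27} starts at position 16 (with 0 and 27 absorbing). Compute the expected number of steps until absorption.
E[τ | X_0 = 16] = 176

Let v_k = E[τ | X_0 = k]. Boundary: v_0 = v_27 = 0. Recurrence: v_k = 1 + (v_{k-1} + v_{k+1})/2 for 1 ≤ k ≤ 26. The particular solution to v_k − (v_{k-1} + v_{k+1})/2 = 1 is v_k = −k^2. Adding homogeneous solution A + B k and matching boundaries gives v_k = k (27 − k). Substituting k = 16: v_16 = 16 · 11 = 176.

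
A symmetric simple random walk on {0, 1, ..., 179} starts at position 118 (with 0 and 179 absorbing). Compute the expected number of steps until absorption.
E[τ | X_0 = 118] = 7198

Let v_k = E[τ | X_0 = k]. Boundary: v_0 = v_179 = 0. Recurrence: v_k = 1 + (v_{k-1} + v_{k+1})/2 for 1 ≤ k ≤ 178. The particular solution to v_k − (v_{k-1} + v_{k+1})/2 = 1 is v_k = −k^2. Adding homogeneous solution A + B k and matching boundaries gives v_k = k (179 − k). Substituting k = 118: v_118 = 118 · 61 = 7198.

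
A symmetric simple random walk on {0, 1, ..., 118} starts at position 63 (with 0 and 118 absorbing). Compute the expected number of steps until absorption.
E[τ | X_0 = 63] = 3465

Let v_k = E[τ | X_0 = k]. Boundary: v_0 = v_118 = 0. Recurrence: v_k = 1 + (v_{k-1} + v_{k+1})/2 for 1 ≤ k ≤ 117. The particular solution to v_k − (v_{k-1} + v_{k+1})/2 = 1 is v_k = −k^2. Adding homogeneous solution A + B k and matching boundaries gives v_k = k (118 − k). Substituting k = 63: v_63 = 63 · 55 = 3465.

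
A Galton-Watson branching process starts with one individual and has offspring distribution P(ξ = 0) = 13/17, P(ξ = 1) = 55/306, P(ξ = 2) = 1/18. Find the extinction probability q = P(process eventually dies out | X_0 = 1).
q = 1

Mean offspring μ = 0·13/17 + 1·55/306 + 2·1/18 = 89/306 ≤ 1. For μ ≤ 1 with offspring not concentrated at 1, the Galton-Watson process goes extinct almost surely, so q = 1.
(Algebraic check: The pgf is f(s) = 13/17 + 55/306·s + 1/18·s². The extinction probability q is the smallest fixed point of f in [0, 1]. Setting s = f(s):
  1/18·s² + (55/306 − 1)·s + 13/17 = 0
  1/18·s² − (13/17 + 1/18)·s + 13/17 = 0
which factors as (s − 1)·(1/18·s − 13/17) = 0, giving roots s = 1 and s = (13/17)/(1/18) = 234/17. Since 234/17 ≥ 1, the smallest root in [0, 1] is s = 1.)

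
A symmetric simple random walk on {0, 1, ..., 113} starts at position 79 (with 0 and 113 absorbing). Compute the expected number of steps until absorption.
E[τ | X_0 = 79] = 2686

Let v_k = E[τ | X_0 = k]. Boundary: v_0 = v_113 = 0. Recurrence: v_k = 1 + (v_{k-1} + v_{k+1})/2 for 1 ≤ k ≤ 112. The particular solution to v_k − (v_{k-1} + v_{k+1})/2 = 1 is v_k = −k^2. Adding homogeneous solution A + B k and matching boundaries gives v_k = k (113 − k). Substituting k = 79: v_79 = 79 · 34 = 2686.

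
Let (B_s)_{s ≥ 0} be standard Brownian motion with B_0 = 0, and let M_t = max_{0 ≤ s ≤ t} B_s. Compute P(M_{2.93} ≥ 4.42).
P(M_{2.93} ≥ 4.42) = 2·P(B_{2.93} ≥ 4.42) = 2(1 − Φ(4.42/√2.93)) ≈ 0.0098

By the reflection principle for Brownian motion, P(M_t ≥ a) = 2 · P(B_t ≥ a) for a ≥ 0. Since B_t ~ N(0, t), P(B_t ≥ 4.42) = 1 − Φ(4.42/√t) = 1 − Φ(4.42/√2.93) = 1 − Φ(2.5822). So
  P(M_{2.93} ≥ 4.42) = 2(1 − Φ(2.5822)) ≈ 0.0098.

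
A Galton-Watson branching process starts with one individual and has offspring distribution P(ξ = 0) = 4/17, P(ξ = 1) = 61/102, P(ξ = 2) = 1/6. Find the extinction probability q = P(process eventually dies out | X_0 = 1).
q = 1

Mean offspring μ = 0·4/17 + 1·61/102 + 2·1/6 = 95/102 ≤ 1. For μ ≤ 1 with offspring not concentrated at 1, the Galton-Watson process goes extinct almost surely, so q = 1.
(Algebraic check: The pgf is f(s) = 4/17 + 61/102·s + 1/6·s². The extinction probability q is the smallest fixed point of f in [0, 1]. Setting s = f(s):
  1/6·s² + (61/102 − 1)·s + 4/17 = 0
  1/6·s² − (4/17 + 1/6)·s + 4/17 = 0
which factors as (s − 1)·(1/6·s − 4/17) = 0, giving roots s = 1 and s = (4/17)/(1/6) = 24/17. Since 24/17 ≥ 1, the smallest root in [0, 1] is s = 1.)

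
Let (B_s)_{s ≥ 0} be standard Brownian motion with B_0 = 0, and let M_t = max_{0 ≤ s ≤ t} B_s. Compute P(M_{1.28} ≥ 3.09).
P(M_{1.28} ≥ 3.09) = 2·P(B_{1.28} ≥ 3.09) = 2(1 − Φ(3.09/√1.28)) ≈ 0.0063

By the reflection principle for Brownian motion, P(M_t ≥ a) = 2 · P(B_t ≥ a) for a ≥ 0. Since B_t ~ N(0, t), P(B_t ≥ 3.09) = 1 − Φ(3.09/√t) = 1 − Φ(3.09/√1.28) = 1 − Φ(2.7312). So
  P(M_{1.28} ≥ 3.09) = 2(1 − Φ(2.7312)) ≈ 0.0063.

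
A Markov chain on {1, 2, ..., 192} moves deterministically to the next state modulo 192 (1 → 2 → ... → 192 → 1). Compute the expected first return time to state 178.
E[T_178 | X_0 = 178] = 192

The chain cycles deterministically, so starting at state 178 it returns in exactly 192 steps. Equivalently, the stationary distribution is uniform π_j = 1/192 for every state j, so by Kac's formula E[T_178] = 1/π_178 = 192.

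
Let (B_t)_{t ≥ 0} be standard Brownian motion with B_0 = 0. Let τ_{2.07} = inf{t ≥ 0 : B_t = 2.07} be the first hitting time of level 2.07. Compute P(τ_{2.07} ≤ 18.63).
P(τ_{2.07} ≤ 18.63) = 2(1 − Φ(2.07/√18.63)) = 2(1 − Φ(0.4796)) ≈ 0.6315

By the reflection principle for standard BM, P(τ_b ≤ t) = 2 · P(B_t ≥ b). Since B_t ~ N(0, t), P(B_t ≥ 2.07) = 1 − Φ(2.07/√t) = 1 − Φ(2.07/√18.63) = 1 − Φ(0.4796) ≈ 0.31576. Doubling: P(τ_{2.07} ≤ 18.63) ≈ 2 · 0.31576 = 0.63152 ≈ 0.6315.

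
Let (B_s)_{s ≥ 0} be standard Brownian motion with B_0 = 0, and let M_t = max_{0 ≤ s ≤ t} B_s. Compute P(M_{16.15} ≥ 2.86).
P(M_{16.15} ≥ 2.86) = 2·P(B_{16.15} ≥ 2.86) = 2(1 − Φ(2.86/√16.15)) ≈ 0.4767

By the reflection principle for Brownian motion, P(M_t ≥ a) = 2 · P(B_t ≥ a) for a ≥ 0. Since B_t ~ N(0, t), P(B_t ≥ 2.86) = 1 − Φ(2.86/√t) = 1 − Φ(2.86/√16.15) = 1 − Φ(0.7117). So
  P(M_{16.15} ≥ 2.86) = 2(1 − Φ(0.7117)) ≈ 0.4767.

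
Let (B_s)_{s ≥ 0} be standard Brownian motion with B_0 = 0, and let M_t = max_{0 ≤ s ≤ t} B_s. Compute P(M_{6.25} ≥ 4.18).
P(M_{6.25} ≥ 4.18) = 2·P(B_{6.25} ≥ 4.18) = 2(1 − Φ(4.18/√6.25)) ≈ 0.0945

By the reflection principle for Brownian motion, P(M_t ≥ a) = 2 · P(B_t ≥ a) for a ≥ 0. Since B_t ~ N(0, t), P(B_t ≥ 4.18) = 1 − Φ(4.18/√t) = 1 − Φ(4.18/√6.25) = 1 − Φ(1.6720). So
  P(M_{6.25} ≥ 4.18) = 2(1 − Φ(1.6720)) ≈ 0.0945.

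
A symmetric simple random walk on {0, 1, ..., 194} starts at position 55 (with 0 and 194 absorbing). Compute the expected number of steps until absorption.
E[τ | X_0 = 55] = 7645

Let v_k = E[τ | X_0 = k]. Boundary: v_0 = v_194 = 0. Recurrence: v_k = 1 + (v_{k-1} + v_{k+1})/2 for 1 ≤ k ≤ 193. The particular solution to v_k − (v_{k-1} + v_{k+1})/2 = 1 is v_k = −k^2. Adding homogeneous solution A + B k and matching boundaries gives v_k = k (194 − k). Substituting k = 55: v_55 = 55 · 139 = 7645.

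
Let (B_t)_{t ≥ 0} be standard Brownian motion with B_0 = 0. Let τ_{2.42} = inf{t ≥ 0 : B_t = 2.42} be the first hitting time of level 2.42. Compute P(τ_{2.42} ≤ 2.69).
P(τ_{2.42} ≤ 2.69) = 2(1 − Φ(2.42/√2.69)) = 2(1 − Φ(1.4755)) ≈ 0.1401

By the reflection principle for standard BM, P(τ_b ≤ t) = 2 · P(B_t ≥ b). Since B_t ~ N(0, t), P(B_t ≥ 2.42) = 1 − Φ(2.42/√t) = 1 − Φ(2.42/√2.69) = 1 − Φ(1.4755) ≈ 0.07004. Doubling: P(τ_{2.42} ≤ 2.69) ≈ 2 · 0.07004 = 0.14008 ≈ 0.1401.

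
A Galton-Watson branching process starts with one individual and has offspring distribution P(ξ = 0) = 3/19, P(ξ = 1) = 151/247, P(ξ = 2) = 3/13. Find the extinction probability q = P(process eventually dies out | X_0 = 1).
q = 13/19

The pgf is f(s) = 3/19 + 151/247·s + 3/13·s². The extinction probability q is the smallest fixed point of f in [0, 1]. Setting s = f(s):
  3/13·s² + (151/247 − 1)·s + 3/19 = 0
  3/13·s² − (3/19 + 3/13)·s + 3/19 = 0
which factors as (s − 1)·(3/13·s − 3/19) = 0, giving roots s = 1 and s = (3/19)/(3/13) = 13/19.
Mean offspring μ = 151/247 + 2·3/13 = 265/247 > 1 (supercritical), so q < 1. The extinction probability is the smaller root: q = (3/19)/(3/13) = 13/19.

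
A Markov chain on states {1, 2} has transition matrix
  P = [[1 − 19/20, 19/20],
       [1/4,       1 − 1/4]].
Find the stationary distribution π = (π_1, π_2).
π_1 = 5/24, π_2 = 19/24

Solve πP = π with π_1 + π_2 = 1. From πP = π: π_1 · (1 − 19/20) + π_2 · 1/4 = π_1 ⇒ π_2 · 1/4 = π_1 · 19/20 ⇒ π_2/π_1 = (19/20)/(1/4) = 19/5. Together with π_1 + π_2 = 1:
  π_1 = (1/4)/(19/20 + 1/4) = (1/4)/(6/5) = 5/24,
  π_2 = (19/20)/(19/20 + 1/4) = (19/20)/(6/5) = 19/24.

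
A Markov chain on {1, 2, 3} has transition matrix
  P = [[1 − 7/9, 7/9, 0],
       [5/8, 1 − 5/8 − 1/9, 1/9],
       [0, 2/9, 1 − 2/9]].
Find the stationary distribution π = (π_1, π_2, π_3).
π = (15/43, 56/129, 28/129)

This is a birth-death chain on three states, which satisfies detailed balance: π_1 · P_{12} = π_2 · P_{21} and π_2 · P_{23} = π_3 · P_{32}.
From π_1 · 7/9 = π_2 · 5/8: π_2/π_1 = (7/9)/(5/8) = 56/45.
From π_2 · 1/9 = π_3 · 2/9: π_3/π_2 = (1/9)/(2/9) = 1/2.
Take π_1 proportional to 1; then unnormalized π = (1, 56/45, 28/45). Normalize by dividing by the sum 43/15:
  π = (15/43, 56/129, 28/129).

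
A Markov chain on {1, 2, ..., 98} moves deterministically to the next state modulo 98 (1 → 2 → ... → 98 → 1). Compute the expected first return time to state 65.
E[T_65 | X_0 = 65] = 98

The chain cycles deterministically, so starting at state 65 it returns in exactly 98 steps. Equivalently, the stationary distribution is uniform π_j = 1/98 for every state j, so by Kac's formula E[T_65] = 1/π_65 = 98.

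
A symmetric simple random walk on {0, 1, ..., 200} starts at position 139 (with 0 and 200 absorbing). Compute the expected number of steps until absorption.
E[τ | X_0 = 139] = 8479

Let v_k = E[τ | X_0 = k]. Boundary: v_0 = v_200 = 0. Recurrence: v_k = 1 + (v_{k-1} + v_{k+1})/2 for 1 ≤ k ≤ 199. The particular solution to v_k − (v_{k-1} + v_{k+1})/2 = 1 is v_k = −k^2. Adding homogeneous solution A + B k and matching boundaries gives v_k = k (200 − k). Substituting k = 139: v_139 = 139 · 61 = 8479.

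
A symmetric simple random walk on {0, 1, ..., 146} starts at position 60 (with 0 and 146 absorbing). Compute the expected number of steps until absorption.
E[τ | X_0 = 60] = 5160

Let v_k = E[τ | X_0 = k]. Boundary: v_0 = v_146 = 0. Recurrence: v_k = 1 + (v_{k-1} + v_{k+1})/2 for 1 ≤ k ≤ 145. The particular solution to v_k − (v_{k-1} + v_{k+1})/2 = 1 is v_k = −k^2. Adding homogeneous solution A + B k and matching boundaries gives v_k = k (146 − k). Substituting k = 60: v_60 = 60 · 86 = 5160.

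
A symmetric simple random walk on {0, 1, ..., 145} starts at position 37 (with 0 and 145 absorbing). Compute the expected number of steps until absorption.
E[τ | X_0 = 37] = 3996

Let v_k = E[τ | X_0 = k]. Boundary: v_0 = v_145 = 0. Recurrence: v_k = 1 + (v_{k-1} + v_{k+1})/2 for 1 ≤ k ≤ 144. The particular solution to v_k − (v_{k-1} + v_{k+1})/2 = 1 is v_k = −k^2. Adding homogeneous solution A + B k and matching boundaries gives v_k = k (145 − k). Substituting k = 37: v_37 = 37 · 108 = 3996.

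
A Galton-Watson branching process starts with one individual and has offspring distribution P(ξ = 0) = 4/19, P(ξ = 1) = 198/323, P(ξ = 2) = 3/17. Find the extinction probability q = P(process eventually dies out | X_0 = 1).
q = 1

Mean offspring μ = 0·4/19 + 1·198/323 + 2·3/17 = 312/323 ≤ 1. For μ ≤ 1 with offspring not concentrated at 1, the Galton-Watson process goes extinct almost surely, so q = 1.
(Algebraic check: The pgf is f(s) = 4/19 + 198/323·s + 3/17·s². The extinction probability q is the smallest fixed point of f in [0, 1]. Setting s = f(s):
  3/17·s² + (198/323 − 1)·s + 4/19 = 0
  3/17·s² − (4/19 + 3/17)·s + 4/19 = 0
which factors as (s − 1)·(3/17·s − 4/19) = 0, giving roots s = 1 and s = (4/19)/(3/17) = 68/57. Since 68/57 ≥ 1, the smallest root in [0, 1] is s = 1.)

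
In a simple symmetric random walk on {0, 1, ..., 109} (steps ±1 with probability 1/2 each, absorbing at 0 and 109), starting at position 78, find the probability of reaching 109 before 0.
P(hit 109 before 0) = 78/109

Let u_k = P(hit 109 before 0 | start at k). Then u_0 = 0, u_109 = 1, and u_k = u_{k-1}/2 + u_{k+1}/2 for 1 ≤ k ≤ 108. This harmonic recurrence is solved by u_k = k/109, giving u_78 = 78/109.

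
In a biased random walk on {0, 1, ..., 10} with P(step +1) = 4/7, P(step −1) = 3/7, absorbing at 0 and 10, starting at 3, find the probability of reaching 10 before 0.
P(hit 10 before 0) = (1 − (3/4)^3) / (1 − (3/4)^10) = 606208/989527

Let u_k denote P(reach 10 before 0 | start at k). Boundary: u_0 = 0, u_10 = 1. Recurrence: u_k = 4/7·u_{k+1} + 3/7·u_{k-1} for 1 ≤ k ≤ 9. Try u_k = A + B·r^k with r = q/p = (3/7)/(4/7) = 3/4. Substitution satisfies the recurrence; boundary conditions give:
  u_k = (1 − r^k) / (1 − r^N) = (1 − (3/4)^3) / (1 − (3/4)^10) = 606208/989527.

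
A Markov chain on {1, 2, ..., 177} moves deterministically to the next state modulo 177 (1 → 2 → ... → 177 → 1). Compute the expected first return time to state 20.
E[T_20 | X_0 = 20] = 177

The chain cycles deterministically, so starting at state 20 it returns in exactly 177 steps. Equivalently, the stationary distribution is uniform π_j = 1/177 for every state j, so by Kac's formula E[T_20] = 1/π_20 = 177.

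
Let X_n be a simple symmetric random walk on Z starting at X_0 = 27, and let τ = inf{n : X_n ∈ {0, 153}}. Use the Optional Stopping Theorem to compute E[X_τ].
E[X_τ] = 27

X_n is a martingale and τ is a bounded-mean stopping time (indeed τ is finite a.s. with bounded expectation since the walk is in a bounded region). By the OST, E[X_τ] = E[X_0] = 27. Equivalently: E[X_τ] = 153 · P(hit 153 first) + 0 · P(hit 0 first) = 153 · (27/153) = 27.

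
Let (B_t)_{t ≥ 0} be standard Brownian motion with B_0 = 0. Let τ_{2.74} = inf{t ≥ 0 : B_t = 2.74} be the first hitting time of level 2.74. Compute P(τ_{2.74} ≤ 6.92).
P(τ_{2.74} ≤ 6.92) = 2(1 − Φ(2.74/√6.92)) = 2(1 − Φ(1.0416)) ≈ 0.2976

By the reflection principle for standard BM, P(τ_b ≤ t) = 2 · P(B_t ≥ b). Since B_t ~ N(0, t), P(B_t ≥ 2.74) = 1 − Φ(2.74/√t) = 1 − Φ(2.74/√6.92) = 1 − Φ(1.0416) ≈ 0.14880. Doubling: P(τ_{2.74} ≤ 6.92) ≈ 2 · 0.14880 = 0.29760 ≈ 0.2976.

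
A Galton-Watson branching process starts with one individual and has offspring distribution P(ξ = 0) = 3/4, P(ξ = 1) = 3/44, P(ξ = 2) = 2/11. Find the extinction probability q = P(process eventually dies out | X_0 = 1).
q = 1

Mean offspring μ = 0·3/4 + 1·3/44 + 2·2/11 = 19/44 ≤ 1. For μ ≤ 1 with offspring not concentrated at 1, the Galton-Watson process goes extinct almost surely, so q = 1.
(Algebraic check: The pgf is f(s) = 3/4 + 3/44·s + 2/11·s². The extinction probability q is the smallest fixed point of f in [0, 1]. Setting s = f(s):
  2/11·s² + (3/44 − 1)·s + 3/4 = 0
  2/11·s² − (3/4 + 2/11)·s + 3/4 = 0
which factors as (s − 1)·(2/11·s − 3/4) = 0, giving roots s = 1 and s = (3/4)/(2/11) = 33/8. Since 33/8 ≥ 1, the smallest root in [0, 1] is s = 1.)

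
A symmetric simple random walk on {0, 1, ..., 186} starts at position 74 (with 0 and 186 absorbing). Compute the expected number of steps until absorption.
E[τ | X_0 = 74] = 8288

Let v_k = E[τ | X_0 = k]. Boundary: v_0 = v_186 = 0. Recurrence: v_k = 1 + (v_{k-1} + v_{k+1})/2 for 1 ≤ k ≤ 185. The particular solution to v_k − (v_{k-1} + v_{k+1})/2 = 1 is v_k = −k^2. Adding homogeneous solution A + B k and matching boundaries gives v_k = k (186 − k). Substituting k = 74: v_74 = 74 · 112 = 8288.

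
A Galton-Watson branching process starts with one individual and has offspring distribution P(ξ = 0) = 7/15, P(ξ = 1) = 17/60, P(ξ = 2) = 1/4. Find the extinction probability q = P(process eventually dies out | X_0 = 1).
q = 1

Mean offspring μ = 0·7/15 + 1·17/60 + 2·1/4 = 47/60 ≤ 1. For μ ≤ 1 with offspring not concentrated at 1, the Galton-Watson process goes extinct almost surely, so q = 1.
(Algebraic check: The pgf is f(s) = 7/15 + 17/60·s + 1/4·s². The extinction probability q is the smallest fixed point of f in [0, 1]. Setting s = f(s):
  1/4·s² + (17/60 − 1)·s + 7/15 = 0
  1/4·s² − (7/15 + 1/4)·s + 7/15 = 0
which factors as (s − 1)·(1/4·s − 7/15) = 0, giving roots s = 1 and s = (7/15)/(1/4) = 28/15. Since 28/15 ≥ 1, the smallest root in [0, 1] is s = 1.)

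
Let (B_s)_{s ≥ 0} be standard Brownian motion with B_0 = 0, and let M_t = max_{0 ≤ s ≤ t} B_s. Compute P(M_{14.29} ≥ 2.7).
P(M_{14.29} ≥ 2.7) = 2·P(B_{14.29} ≥ 2.7) = 2(1 − Φ(2.7/√14.29)) ≈ 0.4751

By the reflection principle for Brownian motion, P(M_t ≥ a) = 2 · P(B_t ≥ a) for a ≥ 0. Since B_t ~ N(0, t), P(B_t ≥ 2.7) = 1 − Φ(2.7/√t) = 1 − Φ(2.7/√14.29) = 1 − Φ(0.7142). So
  P(M_{14.29} ≥ 2.7) = 2(1 − Φ(0.7142)) ≈ 0.4751.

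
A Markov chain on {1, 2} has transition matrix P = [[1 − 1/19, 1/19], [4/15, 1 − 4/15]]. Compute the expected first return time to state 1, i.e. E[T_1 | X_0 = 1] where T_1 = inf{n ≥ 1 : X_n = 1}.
E[T_1 | X_0 = 1] = 1/π_1 = 91/76

For an irreducible recurrent Markov chain with stationary distribution π, E[T_i | X_0 = i] = 1/π_i (Kac's formula). Here π_1 = (4/15)/(1/19 + 4/15) = (4/15)/(91/285) = 76/91, so E[T_1 | X_0 = 1] = 1/π_1 = (1/19 + 4/15)/(4/15) = (91/285)/(4/15) = 91/76.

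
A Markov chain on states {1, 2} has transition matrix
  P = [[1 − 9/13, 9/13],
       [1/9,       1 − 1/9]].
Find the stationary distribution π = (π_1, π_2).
π_1 = 13/94, π_2 = 81/94

Solve πP = π with π_1 + π_2 = 1. From πP = π: π_1 · (1 − 9/13) + π_2 · 1/9 = π_1 ⇒ π_2 · 1/9 = π_1 · 9/13 ⇒ π_2/π_1 = (9/13)/(1/9) = 81/13. Together with π_1 + π_2 = 1:
  π_1 = (1/9)/(9/13 + 1/9) = (1/9)/(94/117) = 13/94,
  π_2 = (9/13)/(9/13 + 1/9) = (9/13)/(94/117) = 81/94.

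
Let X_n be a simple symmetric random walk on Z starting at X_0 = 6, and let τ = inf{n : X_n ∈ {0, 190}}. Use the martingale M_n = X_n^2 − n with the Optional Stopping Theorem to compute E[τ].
E[τ] = 1104

M_n = X_n^2 − n is a martingale (since E[X_{n+1}^2 | F_n] = X_n^2 + 1). By OST (τ has finite mean in a bounded region), E[M_τ] = E[M_0] = X_0^2 − 0 = 6^2 = 36. Also E[M_τ] = E[X_τ^2] − E[τ]. The walk exits at 0 or 190, with P(hit 190 first) = 6/190, so E[X_τ^2] = 190^2 · 6/190 + 0 = 1140. Thus E[τ] = E[X_τ^2] − E[M_τ] = 1140 − 36 = 1104 = 6(190 − 6) = 1104.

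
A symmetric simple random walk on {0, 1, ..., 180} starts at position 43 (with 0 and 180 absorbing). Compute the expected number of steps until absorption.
E[τ | X_0 = 43] = 5891

Let v_k = E[τ | X_0 = k]. Boundary: v_0 = v_180 = 0. Recurrence: v_k = 1 + (v_{k-1} + v_{k+1})/2 for 1 ≤ k ≤ 179. The particular solution to v_k − (v_{k-1} + v_{k+1})/2 = 1 is v_k = −k^2. Adding homogeneous solution A + B k and matching boundaries gives v_k = k (180 − k). Substituting k = 43: v_43 = 43 · 137 = 5891.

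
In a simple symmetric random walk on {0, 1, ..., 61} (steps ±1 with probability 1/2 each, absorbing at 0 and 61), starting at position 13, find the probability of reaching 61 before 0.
P(hit 61 before 0) = 13/61

Let u_k = P(hit 61 before 0 | start at k). Then u_0 = 0, u_61 = 1, and u_k = u_{k-1}/2 + u_{k+1}/2 for 1 ≤ k ≤ 60. This harmonic recurrence is solved by u_k = k/61, giving u_13 = 13/61.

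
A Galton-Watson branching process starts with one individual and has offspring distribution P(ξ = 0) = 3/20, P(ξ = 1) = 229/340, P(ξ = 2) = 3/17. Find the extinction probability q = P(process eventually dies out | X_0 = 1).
q = 17/20

The pgf is f(s) = 3/20 + 229/340·s + 3/17·s². The extinction probability q is the smallest fixed point of f in [0, 1]. Setting s = f(s):
  3/17·s² + (229/340 − 1)·s + 3/20 = 0
  3/17·s² − (3/20 + 3/17)·s + 3/20 = 0
which factors as (s − 1)·(3/17·s − 3/20) = 0, giving roots s = 1 and s = (3/20)/(3/17) = 17/20.
Mean offspring μ = 229/340 + 2·3/17 = 349/340 > 1 (supercritical), so q < 1. The extinction probability is the smaller root: q = (3/20)/(3/17) = 17/20.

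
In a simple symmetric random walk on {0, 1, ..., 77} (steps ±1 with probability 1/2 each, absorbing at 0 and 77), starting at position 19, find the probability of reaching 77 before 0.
P(hit 77 before 0) = 19/77

Let u_k = P(hit 77 before 0 | start at k). Then u_0 = 0, u_77 = 1, and u_k = u_{k-1}/2 + u_{k+1}/2 for 1 ≤ k ≤ 76. This harmonic recurrence is solved by u_k = k/77, giving u_19 = 19/77.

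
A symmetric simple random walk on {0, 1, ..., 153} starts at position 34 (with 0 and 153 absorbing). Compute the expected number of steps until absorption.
E[τ | X_0 = 34] = 4046

Let v_k = E[τ | X_0 = k]. Boundary: v_0 = v_153 = 0. Recurrence: v_k = 1 + (v_{k-1} + v_{k+1})/2 for 1 ≤ k ≤ 152. The particular solution to v_k − (v_{k-1} + v_{k+1})/2 = 1 is v_k = −k^2. Adding homogeneous solution A + B k and matching boundaries gives v_k = k (153 − k). Substituting k = 34: v_34 = 34 · 119 = 4046.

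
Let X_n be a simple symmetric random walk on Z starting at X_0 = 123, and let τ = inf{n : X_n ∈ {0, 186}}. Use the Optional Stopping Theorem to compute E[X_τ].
E[X_τ] = 123

X_n is a martingale and τ is a bounded-mean stopping time (indeed τ is finite a.s. with bounded expectation since the walk is in a bounded region). By the OST, E[X_τ] = E[X_0] = 123. Equivalently: E[X_τ] = 186 · P(hit 186 first) + 0 · P(hit 0 first) = 186 · (123/186) = 123.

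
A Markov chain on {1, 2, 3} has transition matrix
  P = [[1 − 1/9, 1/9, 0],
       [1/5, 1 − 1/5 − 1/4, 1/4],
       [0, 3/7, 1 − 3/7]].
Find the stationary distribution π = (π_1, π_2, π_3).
π = (108/203, 60/203, 5/29)

This is a birth-death chain on three states, which satisfies detailed balance: π_1 · P_{12} = π_2 · P_{21} and π_2 · P_{23} = π_3 · P_{32}.
From π_1 · 1/9 = π_2 · 1/5: π_2/π_1 = (1/9)/(1/5) = 5/9.
From π_2 · 1/4 = π_3 · 3/7: π_3/π_2 = (1/4)/(3/7) = 7/12.
Take π_1 proportional to 1; then unnormalized π = (1, 5/9, 35/108). Normalize by dividing by the sum 203/108:
  π = (108/203, 60/203, 5/29).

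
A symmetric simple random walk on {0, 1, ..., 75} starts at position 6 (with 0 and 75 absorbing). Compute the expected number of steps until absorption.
E[τ | X_0 = 6] = 414

Let v_k = E[τ | X_0 = k]. Boundary: v_0 = v_75 = 0. Recurrence: v_k = 1 + (v_{k-1} + v_{k+1})/2 for 1 ≤ k ≤ 74. The particular solution to v_k − (v_{k-1} + v_{k+1})/2 = 1 is v_k = −k^2. Adding homogeneous solution A + B k and matching boundaries gives v_k = k (75 − k). Substituting k = 6: v_6 = 6 · 69 = 414.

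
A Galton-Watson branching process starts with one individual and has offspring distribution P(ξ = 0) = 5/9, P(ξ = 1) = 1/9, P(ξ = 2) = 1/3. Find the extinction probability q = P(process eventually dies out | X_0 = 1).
q = 1

Mean offspring μ = 0·5/9 + 1·1/9 + 2·1/3 = 7/9 ≤ 1. For μ ≤ 1 with offspring not concentrated at 1, the Galton-Watson process goes extinct almost surely, so q = 1.
(Algebraic check: The pgf is f(s) = 5/9 + 1/9·s + 1/3·s². The extinction probability q is the smallest fixed point of f in [0, 1]. Setting s = f(s):
  1/3·s² + (1/9 − 1)·s + 5/9 = 0
  1/3·s² − (5/9 + 1/3)·s + 5/9 = 0
which factors as (s − 1)·(1/3·s − 5/9) = 0, giving roots s = 1 and s = (5/9)/(1/3) = 5/3. Since 5/3 ≥ 1, the smallest root in [0, 1] is s = 1.)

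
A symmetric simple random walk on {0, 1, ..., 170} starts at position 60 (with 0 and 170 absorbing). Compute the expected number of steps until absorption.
E[τ | X_0 = 60] = 6600

Let v_k = E[τ | X_0 = k]. Boundary: v_0 = v_170 = 0. Recurrence: v_k = 1 + (v_{k-1} + v_{k+1})/2 for 1 ≤ k ≤ 169. The particular solution to v_k − (v_{k-1} + v_{k+1})/2 = 1 is v_k = −k^2. Adding homogeneous solution A + B k and matching boundaries gives v_k = k (170 − k). Substituting k = 60: v_60 = 60 · 110 = 6600.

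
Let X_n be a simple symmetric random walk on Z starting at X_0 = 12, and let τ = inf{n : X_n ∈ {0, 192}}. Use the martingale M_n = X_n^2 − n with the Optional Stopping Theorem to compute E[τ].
E[τ] = 2160

M_n = X_n^2 − n is a martingale (since E[X_{n+1}^2 | F_n] = X_n^2 + 1). By OST (τ has finite mean in a bounded region), E[M_τ] = E[M_0] = X_0^2 − 0 = 12^2 = 144. Also E[M_τ] = E[X_τ^2] − E[τ]. The walk exits at 0 or 192, with P(hit 192 first) = 12/192, so E[X_τ^2] = 192^2 · 12/192 + 0 = 2304. Thus E[τ] = E[X_τ^2] − E[M_τ] = 2304 − 144 = 2160 = 12(192 − 12) = 2160.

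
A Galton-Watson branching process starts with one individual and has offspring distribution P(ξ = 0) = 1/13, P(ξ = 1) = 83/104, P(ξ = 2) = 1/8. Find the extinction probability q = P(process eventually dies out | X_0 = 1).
q = 8/13

The pgf is f(s) = 1/13 + 83/104·s + 1/8·s². The extinction probability q is the smallest fixed point of f in [0, 1]. Setting s = f(s):
  1/8·s² + (83/104 − 1)·s + 1/13 = 0
  1/8·s² − (1/13 + 1/8)·s + 1/13 = 0
which factors as (s − 1)·(1/8·s − 1/13) = 0, giving roots s = 1 and s = (1/13)/(1/8) = 8/13.
Mean offspring μ = 83/104 + 2·1/8 = 109/104 > 1 (supercritical), so q < 1. The extinction probability is the smaller root: q = (1/13)/(1/8) = 8/13.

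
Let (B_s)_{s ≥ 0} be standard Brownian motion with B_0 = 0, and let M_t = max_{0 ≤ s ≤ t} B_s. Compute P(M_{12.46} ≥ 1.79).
P(M_{12.46} ≥ 1.79) = 2·P(B_{12.46} ≥ 1.79) = 2(1 − Φ(1.79/√12.46)) ≈ 0.6121

By the reflection principle for Brownian motion, P(M_t ≥ a) = 2 · P(B_t ≥ a) for a ≥ 0. Since B_t ~ N(0, t), P(B_t ≥ 1.79) = 1 − Φ(1.79/√t) = 1 − Φ(1.79/√12.46) = 1 − Φ(0.5071). So
  P(M_{12.46} ≥ 1.79) = 2(1 − Φ(0.5071)) ≈ 0.6121.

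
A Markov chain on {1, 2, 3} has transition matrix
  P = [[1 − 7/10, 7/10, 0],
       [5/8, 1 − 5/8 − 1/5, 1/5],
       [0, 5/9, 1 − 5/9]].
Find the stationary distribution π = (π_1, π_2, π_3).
π = (625/1577, 700/1577, 252/1577)

This is a birth-death chain on three states, which satisfies detailed balance: π_1 · P_{12} = π_2 · P_{21} and π_2 · P_{23} = π_3 · P_{32}.
From π_1 · 7/10 = π_2 · 5/8: π_2/π_1 = (7/10)/(5/8) = 28/25.
From π_2 · 1/5 = π_3 · 5/9: π_3/π_2 = (1/5)/(5/9) = 9/25.
Take π_1 proportional to 1; then unnormalized π = (1, 28/25, 252/625). Normalize by dividing by the sum 1577/625:
  π = (625/1577, 700/1577, 252/1577).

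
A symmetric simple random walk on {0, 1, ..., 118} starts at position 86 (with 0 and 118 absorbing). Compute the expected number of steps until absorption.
E[τ | X_0 = 86] = 2752

Let v_k = E[τ | X_0 = k]. Boundary: v_0 = v_118 = 0. Recurrence: v_k = 1 + (v_{k-1} + v_{k+1})/2 for 1 ≤ k ≤ 117. The particular solution to v_k − (v_{k-1} + v_{k+1})/2 = 1 is v_k = −k^2. Adding homogeneous solution A + B k and matching boundaries gives v_k = k (118 − k). Substituting k = 86: v_86 = 86 · 32 = 2752.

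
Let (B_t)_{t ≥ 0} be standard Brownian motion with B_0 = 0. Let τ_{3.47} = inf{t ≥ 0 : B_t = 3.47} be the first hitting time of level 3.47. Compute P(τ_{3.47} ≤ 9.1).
P(τ_{3.47} ≤ 9.1) = 2(1 − Φ(3.47/√9.1)) = 2(1 − Φ(1.1503)) ≈ 0.2500

By the reflection principle for standard BM, P(τ_b ≤ t) = 2 · P(B_t ≥ b). Since B_t ~ N(0, t), P(B_t ≥ 3.47) = 1 − Φ(3.47/√t) = 1 − Φ(3.47/√9.1) = 1 − Φ(1.1503) ≈ 0.12501. Doubling: P(τ_{3.47} ≤ 9.1) ≈ 2 · 0.12501 = 0.25002 ≈ 0.2500.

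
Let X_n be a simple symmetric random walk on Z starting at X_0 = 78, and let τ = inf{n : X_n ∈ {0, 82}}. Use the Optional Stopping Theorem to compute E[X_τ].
E[X_τ] = 78

X_n is a martingale and τ is a bounded-mean stopping time (indeed τ is finite a.s. with bounded expectation since the walk is in a bounded region). By the OST, E[X_τ] = E[X_0] = 78. Equivalently: E[X_τ] = 82 · P(hit 82 first) + 0 · P(hit 0 first) = 82 · (78/82) = 78.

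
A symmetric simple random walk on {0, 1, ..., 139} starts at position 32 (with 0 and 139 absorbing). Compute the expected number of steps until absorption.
E[τ | X_0 = 32] = 3424

Let v_k = E[τ | X_0 = k]. Boundary: v_0 = v_139 = 0. Recurrence: v_k = 1 + (v_{k-1} + v_{k+1})/2 for 1 ≤ k ≤ 138. The particular solution to v_k − (v_{k-1} + v_{k+1})/2 = 1 is v_k = −k^2. Adding homogeneous solution A + B k and matching boundaries gives v_k = k (139 − k). Substituting k = 32: v_32 = 32 · 107 = 3424.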